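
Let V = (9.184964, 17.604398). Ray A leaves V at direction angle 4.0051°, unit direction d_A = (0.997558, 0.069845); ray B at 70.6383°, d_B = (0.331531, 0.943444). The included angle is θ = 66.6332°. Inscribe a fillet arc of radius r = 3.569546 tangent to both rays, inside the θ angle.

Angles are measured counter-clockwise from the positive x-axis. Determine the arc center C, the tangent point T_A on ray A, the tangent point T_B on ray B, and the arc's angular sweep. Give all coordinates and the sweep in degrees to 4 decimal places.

bisector direction at 37.3217° = (0.795244,0.606290)
center distance |VC| = r/sin(θ/2) = 3.569546/sin(33.3166°) = 6.498769
C = V + |VC|·bis = (14.3531,21.5445)
T_A = V + ((C−V)·d_A)·d_A = V + 5.4307·d_A = (14.6024,17.9837)
T_B = V + ((C−V)·d_B)·d_B = V + 5.4307·d_B = (10.9854,22.7279)
sweep = 180° − θ = 113.3668°

center=(14.3531,21.5445) T_A=(14.6024,17.9837) T_B=(10.9854,22.7279) sweep=113.3668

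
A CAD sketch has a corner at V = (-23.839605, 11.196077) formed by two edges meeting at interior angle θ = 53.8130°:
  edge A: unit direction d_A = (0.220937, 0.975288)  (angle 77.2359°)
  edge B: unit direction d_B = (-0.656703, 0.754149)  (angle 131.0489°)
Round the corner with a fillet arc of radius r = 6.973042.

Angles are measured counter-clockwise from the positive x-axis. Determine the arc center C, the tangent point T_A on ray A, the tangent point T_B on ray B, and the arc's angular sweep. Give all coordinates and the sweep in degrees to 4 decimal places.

center=(-27.6045,26.1379) T_A=(-20.8038,24.5973) T_B=(-32.8632,21.5587) sweep=126.1870

bisector direction at 104.1424° = (-0.244333,0.969691)
center distance |VC| = r/sin(θ/2) = 6.973042/sin(26.9065°) = 15.408816
C = V + |VC|·bis = (-27.6045,26.1379)
T_A = V + ((C−V)·d_A)·d_A = V + 13.7408·d_A = (-20.8038,24.5973)
T_B = V + ((C−V)·d_B)·d_B = V + 13.7408·d_B = (-32.8632,21.5587)
sweep = 180° − θ = 126.1870°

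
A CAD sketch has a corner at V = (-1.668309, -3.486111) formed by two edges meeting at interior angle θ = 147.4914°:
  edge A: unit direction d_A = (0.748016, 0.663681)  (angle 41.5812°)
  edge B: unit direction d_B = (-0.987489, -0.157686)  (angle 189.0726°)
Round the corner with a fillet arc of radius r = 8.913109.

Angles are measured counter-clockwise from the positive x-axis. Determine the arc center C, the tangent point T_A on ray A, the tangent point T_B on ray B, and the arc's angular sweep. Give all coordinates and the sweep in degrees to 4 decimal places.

center=(-5.6399,4.9057) T_A=(0.2755,-1.7614) T_B=(-4.2345,-3.8959) sweep=32.5086

bisector direction at 115.3269° = (-0.427782,0.903882)
center distance |VC| = r/sin(θ/2) = 8.913109/sin(73.7457°) = 9.284210
C = V + |VC|·bis = (-5.6399,4.9057)
T_A = V + ((C−V)·d_A)·d_A = V + 2.5987·d_A = (0.2755,-1.7614)
T_B = V + ((C−V)·d_B)·d_B = V + 2.5987·d_B = (-4.2345,-3.8959)
sweep = 180° − θ = 32.5086°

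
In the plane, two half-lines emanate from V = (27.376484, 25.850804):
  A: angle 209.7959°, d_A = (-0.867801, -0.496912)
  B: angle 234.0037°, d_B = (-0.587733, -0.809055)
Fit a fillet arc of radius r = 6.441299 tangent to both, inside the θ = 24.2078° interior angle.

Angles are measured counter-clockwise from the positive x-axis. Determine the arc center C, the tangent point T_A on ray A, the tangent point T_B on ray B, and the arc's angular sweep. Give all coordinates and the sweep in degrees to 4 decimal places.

bisector direction at 221.8998° = (-0.744314,-0.667830)
center distance |VC| = r/sin(θ/2) = 6.441299/sin(12.1039°) = 30.718913
C = V + |VC|·bis = (4.5120,5.3358)
T_A = V + ((C−V)·d_A)·d_A = V + 30.0360·d_A = (1.3112,10.9256)
T_B = V + ((C−V)·d_B)·d_B = V + 30.0360·d_B = (9.7233,1.5500)
sweep = 180° − θ = 155.7922°

center=(4.5120,5.3358) T_A=(1.3112,10.9256) T_B=(9.7233,1.5500) sweep=155.7922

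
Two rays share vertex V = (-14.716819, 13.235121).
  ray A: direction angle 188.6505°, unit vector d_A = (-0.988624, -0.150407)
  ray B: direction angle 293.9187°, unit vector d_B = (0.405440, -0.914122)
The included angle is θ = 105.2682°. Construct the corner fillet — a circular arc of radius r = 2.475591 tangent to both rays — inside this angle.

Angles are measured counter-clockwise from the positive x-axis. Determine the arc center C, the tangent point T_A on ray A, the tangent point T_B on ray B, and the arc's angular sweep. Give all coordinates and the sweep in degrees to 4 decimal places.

bisector direction at 241.2846° = (-0.480459,-0.877017)
center distance |VC| = r/sin(θ/2) = 2.475591/sin(52.6341°) = 3.114829
C = V + |VC|·bis = (-16.2134,10.5034)
T_A = V + ((C−V)·d_A)·d_A = V + 1.8904·d_A = (-16.5857,12.9508)
T_B = V + ((C−V)·d_B)·d_B = V + 1.8904·d_B = (-13.9504,11.5071)
sweep = 180° − θ = 74.7318°

center=(-16.2134,10.5034) T_A=(-16.5857,12.9508) T_B=(-13.9504,11.5071) sweep=74.7318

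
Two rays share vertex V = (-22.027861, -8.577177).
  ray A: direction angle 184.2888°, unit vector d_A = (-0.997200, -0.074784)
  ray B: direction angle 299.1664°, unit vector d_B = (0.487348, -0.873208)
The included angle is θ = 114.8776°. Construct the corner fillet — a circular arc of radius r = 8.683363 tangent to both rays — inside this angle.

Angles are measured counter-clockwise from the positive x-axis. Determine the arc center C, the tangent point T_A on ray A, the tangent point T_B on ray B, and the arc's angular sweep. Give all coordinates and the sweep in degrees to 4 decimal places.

bisector direction at 241.7276° = (-0.473664,-0.880706)
center distance |VC| = r/sin(θ/2) = 8.683363/sin(57.4388°) = 10.302785
C = V + |VC|·bis = (-26.9079,-17.6509)
T_A = V + ((C−V)·d_A)·d_A = V + 5.5450·d_A = (-27.5573,-8.9919)
T_B = V + ((C−V)·d_B)·d_B = V + 5.5450·d_B = (-19.3255,-13.4191)
sweep = 180° − θ = 65.1224°

center=(-26.9079,-17.6509) T_A=(-27.5573,-8.9919) T_B=(-19.3255,-13.4191) sweep=65.1224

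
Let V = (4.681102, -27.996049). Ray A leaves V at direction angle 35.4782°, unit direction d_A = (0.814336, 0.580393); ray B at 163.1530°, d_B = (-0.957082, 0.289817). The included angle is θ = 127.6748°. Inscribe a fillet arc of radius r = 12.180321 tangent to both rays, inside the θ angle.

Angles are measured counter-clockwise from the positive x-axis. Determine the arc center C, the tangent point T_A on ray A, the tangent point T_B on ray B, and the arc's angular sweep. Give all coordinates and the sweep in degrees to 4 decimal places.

center=(2.4844,-14.6043) T_A=(9.5538,-24.5232) T_B=(-1.0457,-26.2619) sweep=52.3252

bisector direction at 99.3156° = (-0.161873,0.986812)
center distance |VC| = r/sin(θ/2) = 12.180321/sin(63.8374°) = 13.570687
C = V + |VC|·bis = (2.4844,-14.6043)
T_A = V + ((C−V)·d_A)·d_A = V + 5.9836·d_A = (9.5538,-24.5232)
T_B = V + ((C−V)·d_B)·d_B = V + 5.9836·d_B = (-1.0457,-26.2619)
sweep = 180° − θ = 52.3252°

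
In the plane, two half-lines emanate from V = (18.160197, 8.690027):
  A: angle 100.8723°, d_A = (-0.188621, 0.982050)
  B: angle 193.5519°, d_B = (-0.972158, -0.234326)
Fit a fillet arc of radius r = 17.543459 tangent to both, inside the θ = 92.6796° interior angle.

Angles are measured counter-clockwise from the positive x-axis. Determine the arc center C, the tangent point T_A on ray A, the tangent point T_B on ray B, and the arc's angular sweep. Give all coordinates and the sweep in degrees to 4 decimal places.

center=(-2.2262,21.8221) T_A=(15.0024,25.1311) T_B=(1.8847,4.7670) sweep=87.3204

bisector direction at 147.2121° = (-0.840681,0.541531)
center distance |VC| = r/sin(θ/2) = 17.543459/sin(46.3398°) = 24.249823
C = V + |VC|·bis = (-2.2262,21.8221)
T_A = V + ((C−V)·d_A)·d_A = V + 16.7416·d_A = (15.0024,25.1311)
T_B = V + ((C−V)·d_B)·d_B = V + 16.7416·d_B = (1.8847,4.7670)
sweep = 180° − θ = 87.3204°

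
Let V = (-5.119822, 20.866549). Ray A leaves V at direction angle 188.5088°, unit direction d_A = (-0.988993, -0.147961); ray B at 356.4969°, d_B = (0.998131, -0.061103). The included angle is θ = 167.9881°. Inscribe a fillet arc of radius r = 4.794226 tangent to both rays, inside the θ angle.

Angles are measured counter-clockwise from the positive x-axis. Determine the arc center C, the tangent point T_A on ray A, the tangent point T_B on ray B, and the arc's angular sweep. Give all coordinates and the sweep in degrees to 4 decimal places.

center=(-4.9093,16.0505) T_A=(-5.6187,20.7919) T_B=(-4.6164,20.8357) sweep=12.0119

bisector direction at 272.5029° = (0.043669,-0.999046)
center distance |VC| = r/sin(θ/2) = 4.794226/sin(83.9941°) = 4.820687
C = V + |VC|·bis = (-4.9093,16.0505)
T_A = V + ((C−V)·d_A)·d_A = V + 0.5044·d_A = (-5.6187,20.7919)
T_B = V + ((C−V)·d_B)·d_B = V + 0.5044·d_B = (-4.6164,20.8357)
sweep = 180° − θ = 12.0119°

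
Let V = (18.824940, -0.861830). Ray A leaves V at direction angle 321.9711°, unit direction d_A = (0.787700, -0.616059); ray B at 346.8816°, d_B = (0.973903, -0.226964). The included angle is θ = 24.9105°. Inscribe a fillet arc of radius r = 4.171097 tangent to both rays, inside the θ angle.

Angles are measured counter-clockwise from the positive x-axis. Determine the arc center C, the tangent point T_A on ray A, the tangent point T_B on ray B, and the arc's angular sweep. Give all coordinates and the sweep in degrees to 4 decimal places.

bisector direction at 334.4263° = (0.902031,-0.431671)
center distance |VC| = r/sin(θ/2) = 4.171097/sin(12.4552°) = 19.339552
C = V + |VC|·bis = (36.2698,-9.2102)
T_A = V + ((C−V)·d_A)·d_A = V + 18.8844·d_A = (33.7002,-12.4957)
T_B = V + ((C−V)·d_B)·d_B = V + 18.8844·d_B = (37.2165,-5.1479)
sweep = 180° − θ = 155.0895°

center=(36.2698,-9.2102) T_A=(33.7002,-12.4957) T_B=(37.2165,-5.1479) sweep=155.0895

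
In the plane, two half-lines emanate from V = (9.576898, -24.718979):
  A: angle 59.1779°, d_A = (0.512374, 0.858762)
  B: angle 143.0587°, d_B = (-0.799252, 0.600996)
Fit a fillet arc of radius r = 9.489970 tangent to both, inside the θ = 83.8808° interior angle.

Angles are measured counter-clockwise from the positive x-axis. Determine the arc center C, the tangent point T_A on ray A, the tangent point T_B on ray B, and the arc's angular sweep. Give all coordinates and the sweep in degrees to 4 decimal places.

bisector direction at 101.1183° = (-0.192835,0.981231)
center distance |VC| = r/sin(θ/2) = 9.489970/sin(41.9404°) = 14.198949
C = V + |VC|·bis = (6.8388,-10.7865)
T_A = V + ((C−V)·d_A)·d_A = V + 10.5618·d_A = (14.9885,-15.6489)
T_B = V + ((C−V)·d_B)·d_B = V + 10.5618·d_B = (1.1354,-18.3714)
sweep = 180° − θ = 96.1192°

center=(6.8388,-10.7865) T_A=(14.9885,-15.6489) T_B=(1.1354,-18.3714) sweep=96.1192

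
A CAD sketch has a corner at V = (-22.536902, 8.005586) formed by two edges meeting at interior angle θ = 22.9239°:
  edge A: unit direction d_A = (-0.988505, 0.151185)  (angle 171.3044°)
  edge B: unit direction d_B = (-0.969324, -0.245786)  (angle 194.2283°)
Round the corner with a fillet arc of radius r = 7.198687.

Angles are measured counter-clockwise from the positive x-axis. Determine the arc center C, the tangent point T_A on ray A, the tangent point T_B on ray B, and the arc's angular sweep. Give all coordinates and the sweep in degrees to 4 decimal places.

bisector direction at 182.7663° = (-0.998835,-0.048263)
center distance |VC| = r/sin(θ/2) = 7.198687/sin(11.4619°) = 36.225801
C = V + |VC|·bis = (-58.7205,6.2572)
T_A = V + ((C−V)·d_A)·d_A = V + 35.5033·d_A = (-57.6322,13.3732)
T_B = V + ((C−V)·d_B)·d_B = V + 35.5033·d_B = (-56.9511,-0.7206)
sweep = 180° − θ = 157.0761°

center=(-58.7205,6.2572) T_A=(-57.6322,13.3732) T_B=(-56.9511,-0.7206) sweep=157.0761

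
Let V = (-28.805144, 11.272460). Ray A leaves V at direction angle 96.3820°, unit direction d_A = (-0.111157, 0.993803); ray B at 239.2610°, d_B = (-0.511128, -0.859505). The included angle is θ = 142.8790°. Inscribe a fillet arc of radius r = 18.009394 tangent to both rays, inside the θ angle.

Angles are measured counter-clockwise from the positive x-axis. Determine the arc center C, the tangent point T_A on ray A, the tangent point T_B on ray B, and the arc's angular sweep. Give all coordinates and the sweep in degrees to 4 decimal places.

center=(-47.3751,15.2801) T_A=(-29.4773,17.2820) T_B=(-31.8959,6.0750) sweep=37.1210

bisector direction at 167.8215° = (-0.977495,0.210958)
center distance |VC| = r/sin(θ/2) = 18.009394/sin(71.4395°) = 18.997490
C = V + |VC|·bis = (-47.3751,15.2801)
T_A = V + ((C−V)·d_A)·d_A = V + 6.0470·d_A = (-29.4773,17.2820)
T_B = V + ((C−V)·d_B)·d_B = V + 6.0470·d_B = (-31.8959,6.0750)
sweep = 180° − θ = 37.1210°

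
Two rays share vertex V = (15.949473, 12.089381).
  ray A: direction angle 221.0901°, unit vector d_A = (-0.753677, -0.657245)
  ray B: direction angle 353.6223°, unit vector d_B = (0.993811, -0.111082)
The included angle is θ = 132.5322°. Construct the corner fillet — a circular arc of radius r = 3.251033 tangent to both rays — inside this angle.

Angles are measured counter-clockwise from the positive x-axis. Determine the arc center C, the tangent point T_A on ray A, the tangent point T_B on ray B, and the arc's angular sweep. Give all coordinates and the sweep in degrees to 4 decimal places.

bisector direction at 287.3562° = (0.298311,-0.954469)
center distance |VC| = r/sin(θ/2) = 3.251033/sin(66.2661°) = 3.551393
C = V + |VC|·bis = (17.0089,8.6997)
T_A = V + ((C−V)·d_A)·d_A = V + 1.4294·d_A = (14.8722,11.1499)
T_B = V + ((C−V)·d_B)·d_B = V + 1.4294·d_B = (17.3700,11.9306)
sweep = 180° − θ = 47.4678°

center=(17.0089,8.6997) T_A=(14.8722,11.1499) T_B=(17.3700,11.9306) sweep=47.4678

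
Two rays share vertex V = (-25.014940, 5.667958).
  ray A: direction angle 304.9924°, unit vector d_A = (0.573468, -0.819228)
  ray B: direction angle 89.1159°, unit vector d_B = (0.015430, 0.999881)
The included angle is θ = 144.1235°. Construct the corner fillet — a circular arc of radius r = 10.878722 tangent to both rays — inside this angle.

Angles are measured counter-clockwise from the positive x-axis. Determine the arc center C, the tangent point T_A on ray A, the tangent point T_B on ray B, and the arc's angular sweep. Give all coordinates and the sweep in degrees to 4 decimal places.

center=(-14.0832,9.0214) T_A=(-22.9953,2.7828) T_B=(-24.9606,9.1893) sweep=35.8765

bisector direction at 17.0541° = (0.956028,0.293275)
center distance |VC| = r/sin(θ/2) = 10.878722/sin(72.0618°) = 11.434568
C = V + |VC|·bis = (-14.0832,9.0214)
T_A = V + ((C−V)·d_A)·d_A = V + 3.5218·d_A = (-22.9953,2.7828)
T_B = V + ((C−V)·d_B)·d_B = V + 3.5218·d_B = (-24.9606,9.1893)
sweep = 180° − θ = 35.8765°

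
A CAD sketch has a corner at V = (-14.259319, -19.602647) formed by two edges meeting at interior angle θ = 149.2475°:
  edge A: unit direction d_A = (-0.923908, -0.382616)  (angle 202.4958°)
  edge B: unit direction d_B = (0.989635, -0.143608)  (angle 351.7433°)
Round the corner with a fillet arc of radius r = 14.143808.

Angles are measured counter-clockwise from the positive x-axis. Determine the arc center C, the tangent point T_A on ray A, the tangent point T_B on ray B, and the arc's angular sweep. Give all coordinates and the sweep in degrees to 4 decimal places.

bisector direction at 277.1196° = (0.123940,-0.992290)
center distance |VC| = r/sin(θ/2) = 14.143808/sin(74.6238°) = 14.668875
C = V + |VC|·bis = (-12.4413,-34.1584)
T_A = V + ((C−V)·d_A)·d_A = V + 3.8895·d_A = (-17.8529,-21.0908)
T_B = V + ((C−V)·d_B)·d_B = V + 3.8895·d_B = (-10.4101,-20.1612)
sweep = 180° − θ = 30.7525°

center=(-12.4413,-34.1584) T_A=(-17.8529,-21.0908) T_B=(-10.4101,-20.1612) sweep=30.7525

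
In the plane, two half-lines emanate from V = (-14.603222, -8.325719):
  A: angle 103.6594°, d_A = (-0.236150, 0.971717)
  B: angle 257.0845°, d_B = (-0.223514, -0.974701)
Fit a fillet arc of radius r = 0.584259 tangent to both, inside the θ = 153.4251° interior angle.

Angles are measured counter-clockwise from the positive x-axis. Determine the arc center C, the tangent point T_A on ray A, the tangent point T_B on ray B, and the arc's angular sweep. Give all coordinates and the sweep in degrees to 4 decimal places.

bisector direction at 180.3719° = (-0.999979,-0.006492)
center distance |VC| = r/sin(θ/2) = 0.584259/sin(76.7125°) = 0.600330
C = V + |VC|·bis = (-15.2035,-8.3296)
T_A = V + ((C−V)·d_A)·d_A = V + 0.1380·d_A = (-14.6358,-8.1916)
T_B = V + ((C−V)·d_B)·d_B = V + 0.1380·d_B = (-14.6341,-8.4602)
sweep = 180° − θ = 26.5749°

center=(-15.2035,-8.3296) T_A=(-14.6358,-8.1916) T_B=(-14.6341,-8.4602) sweep=26.5749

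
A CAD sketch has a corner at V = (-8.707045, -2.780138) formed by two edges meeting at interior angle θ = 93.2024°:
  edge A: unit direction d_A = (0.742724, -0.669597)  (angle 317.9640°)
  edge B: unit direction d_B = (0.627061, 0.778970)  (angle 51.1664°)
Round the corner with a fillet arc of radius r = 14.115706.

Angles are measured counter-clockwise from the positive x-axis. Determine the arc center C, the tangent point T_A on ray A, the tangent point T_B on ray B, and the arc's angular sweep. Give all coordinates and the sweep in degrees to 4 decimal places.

bisector direction at 4.5652° = (0.996827,0.079593)
center distance |VC| = r/sin(θ/2) = 14.115706/sin(46.6012°) = 19.427358
C = V + |VC|·bis = (10.6587,-1.2338)
T_A = V + ((C−V)·d_A)·d_A = V + 13.3480·d_A = (1.2068,-11.7179)
T_B = V + ((C−V)·d_B)·d_B = V + 13.3480·d_B = (-0.3370,7.6176)
sweep = 180° − θ = 86.7976°

center=(10.6587,-1.2338) T_A=(1.2068,-11.7179) T_B=(-0.3370,7.6176) sweep=86.7976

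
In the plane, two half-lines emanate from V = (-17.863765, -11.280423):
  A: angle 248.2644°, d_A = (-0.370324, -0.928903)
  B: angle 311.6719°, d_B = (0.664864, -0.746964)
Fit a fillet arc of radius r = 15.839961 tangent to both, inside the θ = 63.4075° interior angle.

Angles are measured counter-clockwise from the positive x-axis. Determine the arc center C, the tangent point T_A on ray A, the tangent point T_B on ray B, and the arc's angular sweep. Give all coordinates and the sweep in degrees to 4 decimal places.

center=(-12.6463,-40.9665) T_A=(-27.3601,-35.1006) T_B=(-0.8144,-30.4351) sweep=116.5925

bisector direction at 279.9681° = (0.173101,-0.984904)
center distance |VC| = r/sin(θ/2) = 15.839961/sin(31.7037°) = 30.141079
C = V + |VC|·bis = (-12.6463,-40.9665)
T_A = V + ((C−V)·d_A)·d_A = V + 25.6433·d_A = (-27.3601,-35.1006)
T_B = V + ((C−V)·d_B)·d_B = V + 25.6433·d_B = (-0.8144,-30.4351)
sweep = 180° − θ = 116.5925°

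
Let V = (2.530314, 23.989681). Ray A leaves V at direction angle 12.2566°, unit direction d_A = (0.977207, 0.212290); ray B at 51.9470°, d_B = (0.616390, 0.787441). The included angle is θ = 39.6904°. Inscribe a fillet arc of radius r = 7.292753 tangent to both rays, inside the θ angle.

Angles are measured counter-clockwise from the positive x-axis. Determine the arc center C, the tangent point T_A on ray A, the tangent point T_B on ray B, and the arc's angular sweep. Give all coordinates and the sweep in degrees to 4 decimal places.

bisector direction at 32.1018° = (0.847105,0.531425)
center distance |VC| = r/sin(θ/2) = 7.292753/sin(19.8452°) = 21.482124
C = V + |VC|·bis = (20.7279,35.4058)
T_A = V + ((C−V)·d_A)·d_A = V + 20.2064·d_A = (22.2761,28.2793)
T_B = V + ((C−V)·d_B)·d_B = V + 20.2064·d_B = (14.9853,39.9010)
sweep = 180° − θ = 140.3096°

center=(20.7279,35.4058) T_A=(22.2761,28.2793) T_B=(14.9853,39.9010) sweep=140.3096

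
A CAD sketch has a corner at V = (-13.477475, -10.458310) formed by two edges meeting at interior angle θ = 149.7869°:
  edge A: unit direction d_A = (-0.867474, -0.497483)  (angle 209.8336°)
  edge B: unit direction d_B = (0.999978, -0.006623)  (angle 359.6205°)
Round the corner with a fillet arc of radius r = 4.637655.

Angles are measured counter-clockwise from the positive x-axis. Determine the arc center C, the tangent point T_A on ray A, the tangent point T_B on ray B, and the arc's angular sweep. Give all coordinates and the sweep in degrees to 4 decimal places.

bisector direction at 284.7270° = (0.254215,-0.967148)
center distance |VC| = r/sin(θ/2) = 4.637655/sin(74.8935°) = 4.803656
C = V + |VC|·bis = (-12.2563,-15.1042)
T_A = V + ((C−V)·d_A)·d_A = V + 1.2519·d_A = (-14.5635,-11.0811)
T_B = V + ((C−V)·d_B)·d_B = V + 1.2519·d_B = (-12.2256,-10.4666)
sweep = 180° − θ = 30.2131°

center=(-12.2563,-15.1042) T_A=(-14.5635,-11.0811) T_B=(-12.2256,-10.4666) sweep=30.2131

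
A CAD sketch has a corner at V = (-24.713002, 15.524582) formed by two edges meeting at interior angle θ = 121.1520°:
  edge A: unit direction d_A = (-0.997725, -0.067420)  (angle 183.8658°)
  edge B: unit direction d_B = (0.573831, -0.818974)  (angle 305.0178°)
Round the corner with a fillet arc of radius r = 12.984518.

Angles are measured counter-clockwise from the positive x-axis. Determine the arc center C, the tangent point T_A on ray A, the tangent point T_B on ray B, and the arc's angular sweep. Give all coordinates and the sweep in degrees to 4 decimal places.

bisector direction at 244.4418° = (-0.431428,-0.902148)
center distance |VC| = r/sin(θ/2) = 12.984518/sin(60.5760°) = 14.907459
C = V + |VC|·bis = (-31.1445,2.0759)
T_A = V + ((C−V)·d_A)·d_A = V + 7.3236·d_A = (-32.0199,15.0308)
T_B = V + ((C−V)·d_B)·d_B = V + 7.3236·d_B = (-20.5105,9.5268)
sweep = 180° − θ = 58.8480°

center=(-31.1445,2.0759) T_A=(-32.0199,15.0308) T_B=(-20.5105,9.5268) sweep=58.8480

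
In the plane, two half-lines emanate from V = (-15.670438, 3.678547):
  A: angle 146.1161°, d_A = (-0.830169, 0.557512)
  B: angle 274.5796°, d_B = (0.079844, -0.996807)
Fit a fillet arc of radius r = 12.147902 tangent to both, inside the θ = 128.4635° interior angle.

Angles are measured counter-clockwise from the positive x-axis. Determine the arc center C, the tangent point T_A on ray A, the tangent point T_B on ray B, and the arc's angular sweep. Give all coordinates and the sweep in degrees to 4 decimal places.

bisector direction at 210.3478° = (-0.862974,-0.505249)
center distance |VC| = r/sin(θ/2) = 12.147902/sin(64.2318°) = 13.489278
C = V + |VC|·bis = (-27.3113,-3.1369)
T_A = V + ((C−V)·d_A)·d_A = V + 5.8642·d_A = (-20.5387,6.9479)
T_B = V + ((C−V)·d_B)·d_B = V + 5.8642·d_B = (-15.2022,-2.1670)
sweep = 180° − θ = 51.5365°

center=(-27.3113,-3.1369) T_A=(-20.5387,6.9479) T_B=(-15.2022,-2.1670) sweep=51.5365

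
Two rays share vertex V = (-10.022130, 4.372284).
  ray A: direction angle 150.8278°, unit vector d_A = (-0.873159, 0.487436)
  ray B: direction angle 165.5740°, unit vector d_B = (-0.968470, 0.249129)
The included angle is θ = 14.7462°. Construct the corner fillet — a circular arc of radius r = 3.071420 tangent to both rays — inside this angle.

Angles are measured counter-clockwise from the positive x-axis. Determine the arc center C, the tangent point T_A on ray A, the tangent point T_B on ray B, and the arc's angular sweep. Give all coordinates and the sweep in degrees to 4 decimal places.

center=(-32.2444,13.2602) T_A=(-30.7473,15.9420) T_B=(-33.0096,10.2856) sweep=165.2538

bisector direction at 158.2009° = (-0.928492,0.371353)
center distance |VC| = r/sin(θ/2) = 3.071420/sin(7.3731°) = 23.933765
C = V + |VC|·bis = (-32.2444,13.2602)
T_A = V + ((C−V)·d_A)·d_A = V + 23.7359·d_A = (-30.7473,15.9420)
T_B = V + ((C−V)·d_B)·d_B = V + 23.7359·d_B = (-33.0096,10.2856)
sweep = 180° − θ = 165.2538°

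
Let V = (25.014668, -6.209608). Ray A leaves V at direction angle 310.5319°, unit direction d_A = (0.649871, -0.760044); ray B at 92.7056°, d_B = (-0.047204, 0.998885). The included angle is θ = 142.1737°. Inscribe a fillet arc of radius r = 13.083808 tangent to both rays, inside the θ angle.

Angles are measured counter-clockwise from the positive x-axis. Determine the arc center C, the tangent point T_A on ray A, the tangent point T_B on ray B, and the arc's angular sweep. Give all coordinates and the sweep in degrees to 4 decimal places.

bisector direction at 21.6188° = (0.929656,0.368429)
center distance |VC| = r/sin(θ/2) = 13.083808/sin(71.0868°) = 13.830503
C = V + |VC|·bis = (37.8723,-1.1141)
T_A = V + ((C−V)·d_A)·d_A = V + 4.4829·d_A = (27.9280,-9.6168)
T_B = V + ((C−V)·d_B)·d_B = V + 4.4829·d_B = (24.8031,-1.7317)
sweep = 180° − θ = 37.8263°

center=(37.8723,-1.1141) T_A=(27.9280,-9.6168) T_B=(24.8031,-1.7317) sweep=37.8263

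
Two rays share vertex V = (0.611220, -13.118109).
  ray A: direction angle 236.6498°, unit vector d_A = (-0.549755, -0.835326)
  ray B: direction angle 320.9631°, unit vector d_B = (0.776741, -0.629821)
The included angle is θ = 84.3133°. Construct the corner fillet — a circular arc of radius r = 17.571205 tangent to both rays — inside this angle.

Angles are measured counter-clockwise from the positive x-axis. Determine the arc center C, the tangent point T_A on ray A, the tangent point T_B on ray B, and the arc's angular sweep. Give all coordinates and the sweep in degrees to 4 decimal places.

bisector direction at 278.8065° = (0.153097,-0.988211)
center distance |VC| = r/sin(θ/2) = 17.571205/sin(42.1566°) = 26.180356
C = V + |VC|·bis = (4.6194,-38.9898)
T_A = V + ((C−V)·d_A)·d_A = V + 19.4078·d_A = (-10.0583,-29.3300)
T_B = V + ((C−V)·d_B)·d_B = V + 19.4078·d_B = (15.6861,-25.3416)
sweep = 180° − θ = 95.6867°

center=(4.6194,-38.9898) T_A=(-10.0583,-29.3300) T_B=(15.6861,-25.3416) sweep=95.6867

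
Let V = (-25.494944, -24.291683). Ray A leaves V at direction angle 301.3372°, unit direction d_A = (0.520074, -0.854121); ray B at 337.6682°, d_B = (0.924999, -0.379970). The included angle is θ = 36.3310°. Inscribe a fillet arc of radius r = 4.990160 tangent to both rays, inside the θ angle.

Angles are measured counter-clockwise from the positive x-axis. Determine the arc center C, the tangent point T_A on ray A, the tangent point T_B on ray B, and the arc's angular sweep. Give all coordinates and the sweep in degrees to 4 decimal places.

center=(-13.3232,-34.6863) T_A=(-17.5854,-37.2816) T_B=(-11.4271,-30.0705) sweep=143.6690

bisector direction at 319.5027° = (0.760437,-0.649412)
center distance |VC| = r/sin(θ/2) = 4.990160/sin(18.1655°) = 16.006269
C = V + |VC|·bis = (-13.3232,-34.6863)
T_A = V + ((C−V)·d_A)·d_A = V + 15.2085·d_A = (-17.5854,-37.2816)
T_B = V + ((C−V)·d_B)·d_B = V + 15.2085·d_B = (-11.4271,-30.0705)
sweep = 180° − θ = 143.6690°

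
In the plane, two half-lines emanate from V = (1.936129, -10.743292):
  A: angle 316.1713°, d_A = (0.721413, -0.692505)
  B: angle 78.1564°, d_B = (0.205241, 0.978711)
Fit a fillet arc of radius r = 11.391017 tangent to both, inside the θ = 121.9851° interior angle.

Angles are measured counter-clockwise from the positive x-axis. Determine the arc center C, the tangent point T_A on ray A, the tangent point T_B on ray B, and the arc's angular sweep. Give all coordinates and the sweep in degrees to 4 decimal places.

bisector direction at 17.1638° = (0.955465,0.295105)
center distance |VC| = r/sin(θ/2) = 11.391017/sin(60.9926°) = 13.024905
C = V + |VC|·bis = (14.3810,-6.8996)
T_A = V + ((C−V)·d_A)·d_A = V + 6.3161·d_A = (6.4926,-15.1172)
T_B = V + ((C−V)·d_B)·d_B = V + 6.3161·d_B = (3.2324,-4.5617)
sweep = 180° − θ = 58.0149°

center=(14.3810,-6.8996) T_A=(6.4926,-15.1172) T_B=(3.2324,-4.5617) sweep=58.0149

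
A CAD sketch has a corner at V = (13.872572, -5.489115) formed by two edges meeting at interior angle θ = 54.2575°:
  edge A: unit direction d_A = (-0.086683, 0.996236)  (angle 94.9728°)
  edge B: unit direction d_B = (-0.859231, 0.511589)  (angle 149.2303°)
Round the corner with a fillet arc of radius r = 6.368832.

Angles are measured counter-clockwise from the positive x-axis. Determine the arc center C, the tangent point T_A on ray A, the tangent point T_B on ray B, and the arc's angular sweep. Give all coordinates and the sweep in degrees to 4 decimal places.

bisector direction at 122.1016° = (-0.531421,0.847108)
center distance |VC| = r/sin(θ/2) = 6.368832/sin(27.1288°) = 13.966996
C = V + |VC|·bis = (6.4502,6.3424)
T_A = V + ((C−V)·d_A)·d_A = V + 12.4304·d_A = (12.7951,6.8945)
T_B = V + ((C−V)·d_B)·d_B = V + 12.4304·d_B = (3.1920,0.8701)
sweep = 180° − θ = 125.7425°

center=(6.4502,6.3424) T_A=(12.7951,6.8945) T_B=(3.1920,0.8701) sweep=125.7425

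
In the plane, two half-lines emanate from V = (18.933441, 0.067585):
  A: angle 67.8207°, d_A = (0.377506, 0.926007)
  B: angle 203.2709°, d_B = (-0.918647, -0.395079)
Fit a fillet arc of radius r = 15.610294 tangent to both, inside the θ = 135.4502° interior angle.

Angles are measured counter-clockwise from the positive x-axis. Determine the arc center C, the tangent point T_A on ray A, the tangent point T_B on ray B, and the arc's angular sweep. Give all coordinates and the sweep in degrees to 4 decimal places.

bisector direction at 135.5458° = (-0.713811,0.700339)
center distance |VC| = r/sin(θ/2) = 15.610294/sin(67.7251°) = 16.869139
C = V + |VC|·bis = (6.8921,11.8817)
T_A = V + ((C−V)·d_A)·d_A = V + 6.3943·d_A = (21.3473,5.9887)
T_B = V + ((C−V)·d_B)·d_B = V + 6.3943·d_B = (13.0594,-2.4587)
sweep = 180° − θ = 44.5498°

center=(6.8921,11.8817) T_A=(21.3473,5.9887) T_B=(13.0594,-2.4587) sweep=44.5498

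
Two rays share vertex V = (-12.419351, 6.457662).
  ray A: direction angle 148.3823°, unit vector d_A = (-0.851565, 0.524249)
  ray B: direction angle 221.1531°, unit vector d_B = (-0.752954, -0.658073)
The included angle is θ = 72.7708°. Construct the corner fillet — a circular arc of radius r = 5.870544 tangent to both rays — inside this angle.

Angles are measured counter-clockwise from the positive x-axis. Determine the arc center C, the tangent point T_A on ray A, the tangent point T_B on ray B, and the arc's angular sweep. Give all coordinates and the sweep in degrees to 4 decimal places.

center=(-22.2813,5.6351) T_A=(-19.2037,10.6343) T_B=(-18.4180,1.2149) sweep=107.2292

bisector direction at 184.7677° = (-0.996540,-0.083116)
center distance |VC| = r/sin(θ/2) = 5.870544/sin(36.3854°) = 9.896170
C = V + |VC|·bis = (-22.2813,5.6351)
T_A = V + ((C−V)·d_A)·d_A = V + 7.9669·d_A = (-19.2037,10.6343)
T_B = V + ((C−V)·d_B)·d_B = V + 7.9669·d_B = (-18.4180,1.2149)
sweep = 180° − θ = 107.2292°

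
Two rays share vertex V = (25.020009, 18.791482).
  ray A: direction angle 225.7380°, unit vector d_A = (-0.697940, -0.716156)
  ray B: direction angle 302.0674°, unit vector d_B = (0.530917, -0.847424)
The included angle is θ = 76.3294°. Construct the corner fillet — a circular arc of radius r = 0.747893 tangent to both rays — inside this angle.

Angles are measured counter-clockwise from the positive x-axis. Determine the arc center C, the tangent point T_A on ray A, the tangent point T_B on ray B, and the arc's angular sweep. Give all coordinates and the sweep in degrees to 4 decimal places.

bisector direction at 263.9027° = (-0.106217,-0.994343)
center distance |VC| = r/sin(θ/2) = 0.747893/sin(38.1647°) = 1.210331
C = V + |VC|·bis = (24.8915,17.5880)
T_A = V + ((C−V)·d_A)·d_A = V + 0.9516·d_A = (24.3558,18.1100)
T_B = V + ((C−V)·d_B)·d_B = V + 0.9516·d_B = (25.5252,17.9851)
sweep = 180° − θ = 103.6706°

center=(24.8915,17.5880) T_A=(24.3558,18.1100) T_B=(25.5252,17.9851) sweep=103.6706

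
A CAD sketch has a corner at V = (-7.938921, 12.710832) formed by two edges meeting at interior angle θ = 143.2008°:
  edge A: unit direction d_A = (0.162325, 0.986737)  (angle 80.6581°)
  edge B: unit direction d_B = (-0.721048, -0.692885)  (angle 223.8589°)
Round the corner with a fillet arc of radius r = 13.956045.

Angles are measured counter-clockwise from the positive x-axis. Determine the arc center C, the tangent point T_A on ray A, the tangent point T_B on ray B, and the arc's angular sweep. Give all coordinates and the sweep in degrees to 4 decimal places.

center=(-20.9563,19.5571) T_A=(-7.1853,17.2917) T_B=(-11.2864,9.4941) sweep=36.7992

bisector direction at 152.2585° = (-0.885057,0.465483)
center distance |VC| = r/sin(θ/2) = 13.956045/sin(71.6004°) = 14.707941
C = V + |VC|·bis = (-20.9563,19.5571)
T_A = V + ((C−V)·d_A)·d_A = V + 4.6425·d_A = (-7.1853,17.2917)
T_B = V + ((C−V)·d_B)·d_B = V + 4.6425·d_B = (-11.2864,9.4941)
sweep = 180° − θ = 36.7992°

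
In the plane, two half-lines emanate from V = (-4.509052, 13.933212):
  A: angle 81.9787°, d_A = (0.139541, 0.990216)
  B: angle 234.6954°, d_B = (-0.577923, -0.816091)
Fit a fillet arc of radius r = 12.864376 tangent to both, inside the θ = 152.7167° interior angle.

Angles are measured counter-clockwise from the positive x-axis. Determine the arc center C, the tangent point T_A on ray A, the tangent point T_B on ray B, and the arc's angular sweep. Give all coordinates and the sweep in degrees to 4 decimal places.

bisector direction at 158.3371° = (-0.929371,0.369146)
center distance |VC| = r/sin(θ/2) = 12.864376/sin(76.3584°) = 13.237817
C = V + |VC|·bis = (-16.8119,18.8199)
T_A = V + ((C−V)·d_A)·d_A = V + 3.1221·d_A = (-4.0734,17.0248)
T_B = V + ((C−V)·d_B)·d_B = V + 3.1221·d_B = (-6.3134,11.3853)
sweep = 180° − θ = 27.2833°

center=(-16.8119,18.8199) T_A=(-4.0734,17.0248) T_B=(-6.3134,11.3853) sweep=27.2833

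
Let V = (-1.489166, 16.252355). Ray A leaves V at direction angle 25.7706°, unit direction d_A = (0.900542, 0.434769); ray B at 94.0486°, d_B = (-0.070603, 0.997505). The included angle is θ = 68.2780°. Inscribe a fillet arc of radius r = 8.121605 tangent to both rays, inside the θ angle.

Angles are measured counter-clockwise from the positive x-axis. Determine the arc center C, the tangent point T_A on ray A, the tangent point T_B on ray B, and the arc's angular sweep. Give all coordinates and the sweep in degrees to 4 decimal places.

center=(5.7665,28.7739) T_A=(9.2975,21.4600) T_B=(-2.3348,28.2005) sweep=111.7220

bisector direction at 59.9096° = (0.501366,0.865235)
center distance |VC| = r/sin(θ/2) = 8.121605/sin(34.1390°) = 14.471790
C = V + |VC|·bis = (5.7665,28.7739)
T_A = V + ((C−V)·d_A)·d_A = V + 11.9780·d_A = (9.2975,21.4600)
T_B = V + ((C−V)·d_B)·d_B = V + 11.9780·d_B = (-2.3348,28.2005)
sweep = 180° − θ = 111.7220°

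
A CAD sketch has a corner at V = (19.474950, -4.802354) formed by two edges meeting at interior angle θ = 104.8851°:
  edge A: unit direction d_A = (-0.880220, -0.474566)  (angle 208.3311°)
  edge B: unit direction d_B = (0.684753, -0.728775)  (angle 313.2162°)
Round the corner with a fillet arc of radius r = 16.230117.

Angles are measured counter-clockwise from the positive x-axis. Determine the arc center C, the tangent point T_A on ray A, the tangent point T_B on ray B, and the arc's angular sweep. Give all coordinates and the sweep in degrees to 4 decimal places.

center=(16.1923,-25.0109) T_A=(8.4901,-10.7248) T_B=(28.0205,-13.8972) sweep=75.1149

bisector direction at 260.7736° = (-0.160335,-0.987063)
center distance |VC| = r/sin(θ/2) = 16.230117/sin(52.4425°) = 20.473377
C = V + |VC|·bis = (16.1923,-25.0109)
T_A = V + ((C−V)·d_A)·d_A = V + 12.4797·d_A = (8.4901,-10.7248)
T_B = V + ((C−V)·d_B)·d_B = V + 12.4797·d_B = (28.0205,-13.8972)
sweep = 180° − θ = 75.1149°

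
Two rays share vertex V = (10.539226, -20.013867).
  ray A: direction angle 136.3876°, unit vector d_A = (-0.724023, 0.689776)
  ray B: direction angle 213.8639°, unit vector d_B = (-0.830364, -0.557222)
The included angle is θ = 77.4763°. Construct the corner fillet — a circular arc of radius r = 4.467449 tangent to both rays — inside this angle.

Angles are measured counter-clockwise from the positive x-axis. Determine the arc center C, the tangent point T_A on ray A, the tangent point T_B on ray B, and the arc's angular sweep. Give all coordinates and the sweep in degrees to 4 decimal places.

center=(3.4258,-19.4073) T_A=(6.5074,-16.1727) T_B=(5.9152,-23.1169) sweep=102.5237

bisector direction at 175.1257° = (-0.996384,0.084969)
center distance |VC| = r/sin(θ/2) = 4.467449/sin(38.7381°) = 7.139212
C = V + |VC|·bis = (3.4258,-19.4073)
T_A = V + ((C−V)·d_A)·d_A = V + 5.5687·d_A = (6.5074,-16.1727)
T_B = V + ((C−V)·d_B)·d_B = V + 5.5687·d_B = (5.9152,-23.1169)
sweep = 180° − θ = 102.5237°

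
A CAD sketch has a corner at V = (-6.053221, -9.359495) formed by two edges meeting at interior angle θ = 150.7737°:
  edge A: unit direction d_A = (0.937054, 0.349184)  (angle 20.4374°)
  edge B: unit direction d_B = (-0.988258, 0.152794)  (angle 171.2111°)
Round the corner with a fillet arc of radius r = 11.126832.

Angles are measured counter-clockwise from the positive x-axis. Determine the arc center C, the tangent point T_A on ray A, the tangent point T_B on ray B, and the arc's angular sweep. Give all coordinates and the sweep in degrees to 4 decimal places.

center=(-7.2201,2.0799) T_A=(-3.3348,-8.3465) T_B=(-8.9202,-8.9162) sweep=29.2263

bisector direction at 95.8242° = (-0.101477,0.994838)
center distance |VC| = r/sin(θ/2) = 11.126832/sin(75.3868°) = 11.498803
C = V + |VC|·bis = (-7.2201,2.0799)
T_A = V + ((C−V)·d_A)·d_A = V + 2.9010·d_A = (-3.3348,-8.3465)
T_B = V + ((C−V)·d_B)·d_B = V + 2.9010·d_B = (-8.9202,-8.9162)
sweep = 180° − θ = 29.2263°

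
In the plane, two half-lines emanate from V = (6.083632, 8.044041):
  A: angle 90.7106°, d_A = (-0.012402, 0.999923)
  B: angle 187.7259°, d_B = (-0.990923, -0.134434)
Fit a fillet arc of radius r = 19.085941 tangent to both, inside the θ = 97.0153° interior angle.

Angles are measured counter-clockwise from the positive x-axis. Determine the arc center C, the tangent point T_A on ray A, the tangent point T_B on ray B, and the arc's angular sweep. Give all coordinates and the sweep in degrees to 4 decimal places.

center=(-13.2102,24.6873) T_A=(5.8743,24.9240) T_B=(-10.6444,5.7746) sweep=82.9847

bisector direction at 139.2182° = (-0.757203,0.653179)
center distance |VC| = r/sin(θ/2) = 19.085941/sin(48.5076°) = 25.480394
C = V + |VC|·bis = (-13.2102,24.6873)
T_A = V + ((C−V)·d_A)·d_A = V + 16.8813·d_A = (5.8743,24.9240)
T_B = V + ((C−V)·d_B)·d_B = V + 16.8813·d_B = (-10.6444,5.7746)
sweep = 180° − θ = 82.9847°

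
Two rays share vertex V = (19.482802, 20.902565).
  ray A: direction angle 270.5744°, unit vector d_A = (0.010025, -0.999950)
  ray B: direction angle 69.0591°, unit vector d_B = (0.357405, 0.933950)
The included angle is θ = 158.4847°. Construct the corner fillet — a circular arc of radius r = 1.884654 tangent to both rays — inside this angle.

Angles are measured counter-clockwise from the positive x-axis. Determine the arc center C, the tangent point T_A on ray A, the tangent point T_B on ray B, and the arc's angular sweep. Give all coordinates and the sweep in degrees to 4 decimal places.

bisector direction at 349.8168° = (0.984247,-0.176797)
center distance |VC| = r/sin(θ/2) = 1.884654/sin(79.2424°) = 1.918368
C = V + |VC|·bis = (21.3710,20.5634)
T_A = V + ((C−V)·d_A)·d_A = V + 0.3581·d_A = (19.4864,20.5445)
T_B = V + ((C−V)·d_B)·d_B = V + 0.3581·d_B = (19.6108,21.2370)
sweep = 180° − θ = 21.5153°

center=(21.3710,20.5634) T_A=(19.4864,20.5445) T_B=(19.6108,21.2370) sweep=21.5153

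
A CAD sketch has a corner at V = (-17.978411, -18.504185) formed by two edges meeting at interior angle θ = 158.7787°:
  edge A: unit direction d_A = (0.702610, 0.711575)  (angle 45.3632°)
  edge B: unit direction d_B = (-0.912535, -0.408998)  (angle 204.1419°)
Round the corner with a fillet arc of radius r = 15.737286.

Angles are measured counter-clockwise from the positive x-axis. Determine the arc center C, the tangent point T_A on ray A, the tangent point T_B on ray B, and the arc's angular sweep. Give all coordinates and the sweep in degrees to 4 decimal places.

center=(-27.1052,-5.3492) T_A=(-15.9070,-16.4063) T_B=(-20.6687,-19.7100) sweep=21.2213

bisector direction at 124.7525° = (-0.570033,0.821622)
center distance |VC| = r/sin(θ/2) = 15.737286/sin(79.3893°) = 16.011057
C = V + |VC|·bis = (-27.1052,-5.3492)
T_A = V + ((C−V)·d_A)·d_A = V + 2.9482·d_A = (-15.9070,-16.4063)
T_B = V + ((C−V)·d_B)·d_B = V + 2.9482·d_B = (-20.6687,-19.7100)
sweep = 180° − θ = 21.2213°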